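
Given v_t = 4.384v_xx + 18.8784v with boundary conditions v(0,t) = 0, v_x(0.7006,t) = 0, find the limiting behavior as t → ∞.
v → 0. Diffusion dominates reaction (r=18.8784 < κπ²/(4L²)≈22.04); solution decays.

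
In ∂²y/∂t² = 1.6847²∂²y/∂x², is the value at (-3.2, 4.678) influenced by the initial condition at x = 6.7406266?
No. The domain of dependence is [-11.0810266, 4.6810266], and 6.7406266 is outside this interval.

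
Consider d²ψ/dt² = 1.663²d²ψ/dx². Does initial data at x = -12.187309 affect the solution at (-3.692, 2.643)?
No. The domain of dependence is [-8.087309, 0.703309], and -12.187309 is outside this interval.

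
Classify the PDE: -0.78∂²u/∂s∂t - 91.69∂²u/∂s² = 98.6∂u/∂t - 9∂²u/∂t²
Rewriting in standard form: -91.69∂²u/∂s² - 0.78∂²u/∂s∂t + 9∂²u/∂t² - 98.6∂u/∂t = 0. A = -91.69, B = -0.78, C = 9. Discriminant B² - 4AC = 3301.4484. Since 3301.4484 > 0, hyperbolic.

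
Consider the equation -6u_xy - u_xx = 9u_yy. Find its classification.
Rewriting in standard form: -u_xx - 6u_xy - 9u_yy = 0. Parabolic. (A = -1, B = -6, C = -9 gives B² - 4AC = 0.)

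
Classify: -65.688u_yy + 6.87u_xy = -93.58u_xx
Rewriting in standard form: 93.58u_xx + 6.87u_xy - 65.688u_yy = 0. Hyperbolic (discriminant = 24635.52906).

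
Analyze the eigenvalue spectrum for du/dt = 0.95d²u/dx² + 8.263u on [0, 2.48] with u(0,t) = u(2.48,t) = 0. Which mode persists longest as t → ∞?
Eigenvalues: λₙ = 0.95n²π²/2.48² - 8.263.
First three modes:
  n=1: λ₁ = 0.95π²/2.48² - 8.263 ≈ -6.739
  n=2: λ₂ = 3.8π²/2.48² - 8.263 ≈ -2.165
  n=3: λ₃ = 8.55π²/2.48² - 8.263 ≈ 5.457
Since 0.95π²/2.48² ≈ 1.524 < 8.263, λ₁ < 0.
The n=1 mode grows fastest (−λₙ is largest for n=1) → dominates.
Asymptotic: u ~ c₁ sin(πx/2.48) e^{6.739t} (exponential growth at rate −λ₁ ≈ 6.739).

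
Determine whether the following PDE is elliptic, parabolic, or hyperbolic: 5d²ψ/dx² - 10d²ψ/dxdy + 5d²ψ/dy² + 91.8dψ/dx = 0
Coefficients: A = 5, B = -10, C = 5. B² - 4AC = 0, which is zero, so the equation is parabolic.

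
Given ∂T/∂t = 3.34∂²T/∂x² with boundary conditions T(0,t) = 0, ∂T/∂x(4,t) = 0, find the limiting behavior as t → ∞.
T → 0. Heat escapes through the Dirichlet boundary.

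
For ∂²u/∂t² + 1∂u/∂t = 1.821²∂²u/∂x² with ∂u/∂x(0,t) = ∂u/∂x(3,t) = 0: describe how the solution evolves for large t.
u → constant (steady state). Damping (γ=1) dissipates the nonconstant modes; with Neumann BCs the spatial average obeys M''+γM'=0 and tends to a finite limit.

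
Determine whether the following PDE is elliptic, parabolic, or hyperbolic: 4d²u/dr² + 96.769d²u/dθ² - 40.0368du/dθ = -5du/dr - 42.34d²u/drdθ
Rewriting in standard form: 4d²u/dr² + 42.34d²u/drdθ + 96.769d²u/dθ² + 5du/dr - 40.0368du/dθ = 0. Coefficients: A = 4, B = 42.34, C = 96.769. B² - 4AC = 244.3716, which is positive, so the equation is hyperbolic.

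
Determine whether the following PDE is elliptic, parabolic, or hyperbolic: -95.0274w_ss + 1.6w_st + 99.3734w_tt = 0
Coefficients: A = -95.0274, B = 1.6, C = 99.3734. B² - 4AC = 37775.34332464, which is positive, so the equation is hyperbolic.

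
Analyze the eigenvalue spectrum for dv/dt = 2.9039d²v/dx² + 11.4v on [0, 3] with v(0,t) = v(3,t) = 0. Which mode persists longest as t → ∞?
Eigenvalues: λₙ = 2.9039n²π²/3² - 11.4.
First three modes:
  n=1: λ₁ = 2.9039π²/3² - 11.4 ≈ -8.216
  n=2: λ₂ = 11.6156π²/3² - 11.4 ≈ 1.338
  n=3: λ₃ = 26.1351π²/3² - 11.4 ≈ 17.26
Since 2.9039π²/3² ≈ 3.184 < 11.4, λ₁ < 0.
The n=1 mode grows fastest (−λₙ is largest for n=1) → dominates.
Asymptotic: v ~ c₁ sin(πx/3) e^{8.216t} (exponential growth at rate −λ₁ ≈ 8.216).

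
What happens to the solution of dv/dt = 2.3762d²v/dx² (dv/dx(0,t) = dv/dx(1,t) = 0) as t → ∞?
v → constant (steady state). Heat is conserved (no flux at boundaries); solution approaches the spatial average.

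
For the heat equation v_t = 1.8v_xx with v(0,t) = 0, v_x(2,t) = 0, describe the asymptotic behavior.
v → 0. Heat escapes through the Dirichlet boundary.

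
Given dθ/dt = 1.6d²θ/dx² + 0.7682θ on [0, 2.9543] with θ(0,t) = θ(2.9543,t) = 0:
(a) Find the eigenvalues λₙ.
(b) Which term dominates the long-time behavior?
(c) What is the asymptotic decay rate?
Eigenvalues: λₙ = 1.6n²π²/2.9543² - 0.7682.
First three modes:
  n=1: λ₁ = 1.6π²/2.9543² - 0.7682 ≈ 1.041
  n=2: λ₂ = 6.4π²/2.9543² - 0.7682 ≈ 6.469
  n=3: λ₃ = 14.4π²/2.9543² - 0.7682 ≈ 15.515
Since 1.6π²/2.9543² ≈ 1.809 > 0.7682, all λₙ > 0.
The n=1 mode decays slowest → dominates as t → ∞.
Asymptotic: θ ~ c₁ sin(πx/2.9543) e^{-λ₁t} with decay rate λ₁ ≈ 1.041.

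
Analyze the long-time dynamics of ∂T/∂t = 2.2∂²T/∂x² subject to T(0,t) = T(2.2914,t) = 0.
Long-time behavior: T → 0. Heat diffuses out through both boundaries.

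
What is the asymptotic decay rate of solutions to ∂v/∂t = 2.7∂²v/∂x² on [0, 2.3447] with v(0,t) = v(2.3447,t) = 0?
Eigenvalues: λₙ = 2.7n²π²/2.3447².
First three modes:
  n=1: λ₁ = 2.7π²/2.3447² ≈ 4.847
  n=2: λ₂ = 10.8π²/2.3447² ≈ 19.389 (4× faster decay)
  n=3: λ₃ = 24.3π²/2.3447² ≈ 43.625 (9× faster decay)
As t → ∞, higher modes decay exponentially faster. The n=1 mode dominates: v ~ c₁ sin(πx/2.3447) e^{-λ₁t}.
Decay rate: λ₁ = 2.7π²/2.3447² ≈ 4.847.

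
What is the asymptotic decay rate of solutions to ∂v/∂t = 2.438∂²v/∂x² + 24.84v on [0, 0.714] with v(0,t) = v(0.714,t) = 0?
Eigenvalues: λₙ = 2.438n²π²/0.714² - 24.84.
First three modes:
  n=1: λ₁ = 2.438π²/0.714² - 24.84 ≈ 22.359
  n=2: λ₂ = 9.752π²/0.714² - 24.84 ≈ 163.958
  n=3: λ₃ = 21.942π²/0.714² - 24.84 ≈ 399.955
Since 2.438π²/0.714² ≈ 47.199 > 24.84, all λₙ > 0.
The n=1 mode decays slowest → dominates as t → ∞.
Asymptotic: v ~ c₁ sin(πx/0.714) e^{-λ₁t} with decay rate λ₁ ≈ 22.359.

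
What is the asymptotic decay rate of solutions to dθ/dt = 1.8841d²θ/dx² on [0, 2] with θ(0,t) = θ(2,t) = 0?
Eigenvalues: λₙ = 1.8841n²π²/2².
First three modes:
  n=1: λ₁ = 1.8841π²/2² ≈ 4.649
  n=2: λ₂ = 7.5364π²/2² ≈ 18.595 (4× faster decay)
  n=3: λ₃ = 16.9569π²/2² ≈ 41.839 (9× faster decay)
As t → ∞, higher modes decay exponentially faster. The n=1 mode dominates: θ ~ c₁ sin(πx/2) e^{-λ₁t}.
Decay rate: λ₁ = 1.8841π²/2² ≈ 4.649.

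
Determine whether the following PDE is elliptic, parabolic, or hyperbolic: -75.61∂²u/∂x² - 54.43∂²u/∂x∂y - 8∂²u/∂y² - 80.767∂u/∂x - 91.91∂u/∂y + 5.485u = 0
Coefficients: A = -75.61, B = -54.43, C = -8. B² - 4AC = 543.1049, which is positive, so the equation is hyperbolic.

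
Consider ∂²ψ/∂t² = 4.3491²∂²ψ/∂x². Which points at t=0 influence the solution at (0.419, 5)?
Domain of dependence: [-21.3265, 22.1645]. Signals travel at speed 4.3491, so data within |x - 0.419| ≤ 4.3491·5 = 21.7455 can reach the point.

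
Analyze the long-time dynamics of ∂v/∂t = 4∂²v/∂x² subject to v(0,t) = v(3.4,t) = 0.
Long-time behavior: v → 0. Heat diffuses out through both boundaries.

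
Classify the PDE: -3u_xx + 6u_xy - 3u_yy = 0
A = -3, B = 6, C = -3. Discriminant B² - 4AC = 0. Since 0 = 0, parabolic.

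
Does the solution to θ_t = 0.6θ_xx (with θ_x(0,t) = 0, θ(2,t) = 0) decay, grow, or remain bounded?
θ → 0. Heat escapes through the Dirichlet boundary.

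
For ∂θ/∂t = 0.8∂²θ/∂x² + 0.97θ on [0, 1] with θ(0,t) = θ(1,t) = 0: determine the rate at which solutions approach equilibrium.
Eigenvalues: λₙ = 0.8n²π²/1² - 0.97.
First three modes:
  n=1: λ₁ = 0.8π² - 0.97 ≈ 6.926
  n=2: λ₂ = 3.2π² - 0.97 ≈ 30.613
  n=3: λ₃ = 7.2π² - 0.97 ≈ 70.091
Since 0.8π² ≈ 7.896 > 0.97, all λₙ > 0.
The n=1 mode decays slowest → dominates as t → ∞.
Asymptotic: θ ~ c₁ sin(πx/1) e^{-λ₁t} with decay rate λ₁ ≈ 6.926.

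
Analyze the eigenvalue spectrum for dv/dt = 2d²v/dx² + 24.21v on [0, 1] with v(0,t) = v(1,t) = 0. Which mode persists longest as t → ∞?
Eigenvalues: λₙ = 2n²π²/1² - 24.21.
First three modes:
  n=1: λ₁ = 2π² - 24.21 ≈ -4.471
  n=2: λ₂ = 8π² - 24.21 ≈ 54.747
  n=3: λ₃ = 18π² - 24.21 ≈ 153.443
Since 2π² ≈ 19.739 < 24.21, λ₁ < 0.
The n=1 mode grows fastest (−λₙ is largest for n=1) → dominates.
Asymptotic: v ~ c₁ sin(πx/1) e^{4.471t} (exponential growth at rate −λ₁ ≈ 4.471).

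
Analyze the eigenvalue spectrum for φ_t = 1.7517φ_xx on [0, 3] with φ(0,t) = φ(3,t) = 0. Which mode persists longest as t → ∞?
Eigenvalues: λₙ = 1.7517n²π²/3².
First three modes:
  n=1: λ₁ = 1.7517π²/3² ≈ 1.921
  n=2: λ₂ = 7.0068π²/3² ≈ 7.684 (4× faster decay)
  n=3: λ₃ = 15.7653π²/3² ≈ 17.289 (9× faster decay)
As t → ∞, higher modes decay exponentially faster. The n=1 mode dominates: φ ~ c₁ sin(πx/3) e^{-λ₁t}.
Decay rate: λ₁ = 1.7517π²/3² ≈ 1.921.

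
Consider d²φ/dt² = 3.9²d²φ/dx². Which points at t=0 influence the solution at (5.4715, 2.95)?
Domain of dependence: [-6.0335, 16.9765]. Signals travel at speed 3.9, so data within |x - 5.4715| ≤ 3.9·2.95 = 11.505 can reach the point.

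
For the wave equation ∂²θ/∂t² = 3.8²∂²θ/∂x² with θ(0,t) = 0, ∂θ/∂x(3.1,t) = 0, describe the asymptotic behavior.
θ oscillates (no decay). Energy is conserved; the solution oscillates indefinitely as standing waves.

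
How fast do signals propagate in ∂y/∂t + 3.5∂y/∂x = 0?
Speed = 3.5. Information travels along x - 3.5t = const (rightward).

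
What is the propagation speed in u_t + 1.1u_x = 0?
Speed = 1.1. Information travels along x - 1.1t = const (rightward).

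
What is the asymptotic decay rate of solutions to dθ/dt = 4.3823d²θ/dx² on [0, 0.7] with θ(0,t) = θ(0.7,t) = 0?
Eigenvalues: λₙ = 4.3823n²π²/0.7².
First three modes:
  n=1: λ₁ = 4.3823π²/0.7² ≈ 88.269
  n=2: λ₂ = 17.5292π²/0.7² ≈ 353.074 (4× faster decay)
  n=3: λ₃ = 39.4407π²/0.7² ≈ 794.417 (9× faster decay)
As t → ∞, higher modes decay exponentially faster. The n=1 mode dominates: θ ~ c₁ sin(πx/0.7) e^{-λ₁t}.
Decay rate: λ₁ = 4.3823π²/0.7² ≈ 88.269.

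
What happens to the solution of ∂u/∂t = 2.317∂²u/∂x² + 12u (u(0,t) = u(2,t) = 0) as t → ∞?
u grows unboundedly. Reaction dominates diffusion (r=12 > κπ²/L²≈5.72); solution grows exponentially.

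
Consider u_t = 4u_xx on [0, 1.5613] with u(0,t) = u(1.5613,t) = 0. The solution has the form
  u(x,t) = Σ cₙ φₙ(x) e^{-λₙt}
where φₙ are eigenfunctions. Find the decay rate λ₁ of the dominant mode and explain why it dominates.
Eigenvalues: λₙ = 4n²π²/1.5613².
First three modes:
  n=1: λ₁ = 4π²/1.5613² ≈ 16.195
  n=2: λ₂ = 16π²/1.5613² ≈ 64.781 (4× faster decay)
  n=3: λ₃ = 36π²/1.5613² ≈ 145.757 (9× faster decay)
As t → ∞, higher modes decay exponentially faster. The n=1 mode dominates: u ~ c₁ sin(πx/1.5613) e^{-λ₁t}.
Decay rate: λ₁ = 4π²/1.5613² ≈ 16.195.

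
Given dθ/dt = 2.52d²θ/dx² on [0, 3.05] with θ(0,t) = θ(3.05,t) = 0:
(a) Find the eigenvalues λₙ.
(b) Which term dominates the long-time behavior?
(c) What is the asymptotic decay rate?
Eigenvalues: λₙ = 2.52n²π²/3.05².
First three modes:
  n=1: λ₁ = 2.52π²/3.05² ≈ 2.674
  n=2: λ₂ = 10.08π²/3.05² ≈ 10.695 (4× faster decay)
  n=3: λ₃ = 22.68π²/3.05² ≈ 24.063 (9× faster decay)
As t → ∞, higher modes decay exponentially faster. The n=1 mode dominates: θ ~ c₁ sin(πx/3.05) e^{-λ₁t}.
Decay rate: λ₁ = 2.52π²/3.05² ≈ 2.674.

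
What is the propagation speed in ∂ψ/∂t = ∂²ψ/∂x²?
Infinite. The heat equation is parabolic, not hyperbolic, so disturbances propagate instantly.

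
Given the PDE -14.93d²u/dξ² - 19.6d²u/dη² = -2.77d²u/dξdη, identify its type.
Rewriting in standard form: -14.93d²u/dξ² + 2.77d²u/dξdη - 19.6d²u/dη² = 0. The second-order coefficients are A = -14.93, B = 2.77, C = -19.6. Since B² - 4AC = -1162.8391 < 0, this is an elliptic PDE.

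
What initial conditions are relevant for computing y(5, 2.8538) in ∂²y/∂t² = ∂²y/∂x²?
Domain of dependence: [2.1462, 7.8538]. Signals travel at speed 1, so data within |x - 5| ≤ 1·2.8538 = 2.8538 can reach the point.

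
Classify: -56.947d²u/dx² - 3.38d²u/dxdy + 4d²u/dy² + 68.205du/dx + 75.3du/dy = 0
Hyperbolic (discriminant = 922.5764).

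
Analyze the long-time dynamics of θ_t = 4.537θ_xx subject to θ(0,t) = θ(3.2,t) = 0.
Long-time behavior: θ → 0. Heat diffuses out through both boundaries.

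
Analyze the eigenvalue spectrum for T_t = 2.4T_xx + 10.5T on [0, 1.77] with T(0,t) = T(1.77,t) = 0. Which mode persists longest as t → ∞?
Eigenvalues: λₙ = 2.4n²π²/1.77² - 10.5.
First three modes:
  n=1: λ₁ = 2.4π²/1.77² - 10.5 ≈ -2.939
  n=2: λ₂ = 9.6π²/1.77² - 10.5 ≈ 19.743
  n=3: λ₃ = 21.6π²/1.77² - 10.5 ≈ 57.547
Since 2.4π²/1.77² ≈ 7.561 < 10.5, λ₁ < 0.
The n=1 mode grows fastest (−λₙ is largest for n=1) → dominates.
Asymptotic: T ~ c₁ sin(πx/1.77) e^{2.939t} (exponential growth at rate −λ₁ ≈ 2.939).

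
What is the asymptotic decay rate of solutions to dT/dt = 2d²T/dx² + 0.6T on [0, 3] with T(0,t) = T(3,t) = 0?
Eigenvalues: λₙ = 2n²π²/3² - 0.6.
First three modes:
  n=1: λ₁ = 2π²/3² - 0.6 ≈ 1.593
  n=2: λ₂ = 8π²/3² - 0.6 ≈ 8.173
  n=3: λ₃ = 18π²/3² - 0.6 ≈ 19.139
Since 2π²/3² ≈ 2.193 > 0.6, all λₙ > 0.
The n=1 mode decays slowest → dominates as t → ∞.
Asymptotic: T ~ c₁ sin(πx/3) e^{-λ₁t} with decay rate λ₁ ≈ 1.593.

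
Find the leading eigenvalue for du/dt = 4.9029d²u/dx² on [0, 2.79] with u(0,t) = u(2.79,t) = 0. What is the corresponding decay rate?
Eigenvalues: λₙ = 4.9029n²π²/2.79².
First three modes:
  n=1: λ₁ = 4.9029π²/2.79² ≈ 6.216
  n=2: λ₂ = 19.6116π²/2.79² ≈ 24.866 (4× faster decay)
  n=3: λ₃ = 44.1261π²/2.79² ≈ 55.948 (9× faster decay)
As t → ∞, higher modes decay exponentially faster. The n=1 mode dominates: u ~ c₁ sin(πx/2.79) e^{-λ₁t}.
Decay rate: λ₁ = 4.9029π²/2.79² ≈ 6.216.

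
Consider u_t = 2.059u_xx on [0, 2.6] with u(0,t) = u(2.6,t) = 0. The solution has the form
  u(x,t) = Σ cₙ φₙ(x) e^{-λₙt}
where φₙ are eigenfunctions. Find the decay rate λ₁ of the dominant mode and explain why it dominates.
Eigenvalues: λₙ = 2.059n²π²/2.6².
First three modes:
  n=1: λ₁ = 2.059π²/2.6² ≈ 3.006
  n=2: λ₂ = 8.236π²/2.6² ≈ 12.025 (4× faster decay)
  n=3: λ₃ = 18.531π²/2.6² ≈ 27.055 (9× faster decay)
As t → ∞, higher modes decay exponentially faster. The n=1 mode dominates: u ~ c₁ sin(πx/2.6) e^{-λ₁t}.
Decay rate: λ₁ = 2.059π²/2.6² ≈ 3.006.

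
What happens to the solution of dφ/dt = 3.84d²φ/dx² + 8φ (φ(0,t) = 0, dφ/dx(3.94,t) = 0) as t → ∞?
φ grows unboundedly. Reaction dominates diffusion (r=8 > κπ²/(4L²)≈0.61); solution grows exponentially.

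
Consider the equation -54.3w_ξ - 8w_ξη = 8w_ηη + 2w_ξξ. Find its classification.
Rewriting in standard form: -2w_ξξ - 8w_ξη - 8w_ηη - 54.3w_ξ = 0. Parabolic. (A = -2, B = -8, C = -8 gives B² - 4AC = 0.)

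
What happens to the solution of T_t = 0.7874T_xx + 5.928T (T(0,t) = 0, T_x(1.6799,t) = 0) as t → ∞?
T grows unboundedly. Reaction dominates diffusion (r=5.928 > κπ²/(4L²)≈0.69); solution grows exponentially.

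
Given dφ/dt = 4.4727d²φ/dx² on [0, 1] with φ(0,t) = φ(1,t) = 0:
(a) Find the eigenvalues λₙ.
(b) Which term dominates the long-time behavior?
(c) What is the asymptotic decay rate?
Eigenvalues: λₙ = 4.4727n²π².
First three modes:
  n=1: λ₁ = 4.4727π² ≈ 44.144
  n=2: λ₂ = 17.8908π² ≈ 176.575 (4× faster decay)
  n=3: λ₃ = 40.2543π² ≈ 397.294 (9× faster decay)
As t → ∞, higher modes decay exponentially faster. The n=1 mode dominates: φ ~ c₁ sin(πx) e^{-λ₁t}.
Decay rate: λ₁ = 4.4727π² ≈ 44.144.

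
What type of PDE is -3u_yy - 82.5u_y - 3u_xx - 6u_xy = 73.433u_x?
Rewriting in standard form: -3u_xx - 6u_xy - 3u_yy - 73.433u_x - 82.5u_y = 0. With A = -3, B = -6, C = -3, the discriminant is 0. This is a parabolic PDE.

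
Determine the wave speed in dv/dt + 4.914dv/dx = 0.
Speed = 4.914. Information travels along x - 4.914t = const (rightward).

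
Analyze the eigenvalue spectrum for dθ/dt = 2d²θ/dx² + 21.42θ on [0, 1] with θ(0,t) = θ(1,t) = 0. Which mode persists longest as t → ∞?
Eigenvalues: λₙ = 2n²π²/1² - 21.42.
First three modes:
  n=1: λ₁ = 2π² - 21.42 ≈ -1.681
  n=2: λ₂ = 8π² - 21.42 ≈ 57.537
  n=3: λ₃ = 18π² - 21.42 ≈ 156.233
Since 2π² ≈ 19.739 < 21.42, λ₁ < 0.
The n=1 mode grows fastest (−λₙ is largest for n=1) → dominates.
Asymptotic: θ ~ c₁ sin(πx/1) e^{1.681t} (exponential growth at rate −λ₁ ≈ 1.681).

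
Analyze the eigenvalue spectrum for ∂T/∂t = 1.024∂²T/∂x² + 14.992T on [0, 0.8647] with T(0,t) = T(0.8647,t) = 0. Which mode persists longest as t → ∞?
Eigenvalues: λₙ = 1.024n²π²/0.8647² - 14.992.
First three modes:
  n=1: λ₁ = 1.024π²/0.8647² - 14.992 ≈ -1.475
  n=2: λ₂ = 4.096π²/0.8647² - 14.992 ≈ 39.075
  n=3: λ₃ = 9.216π²/0.8647² - 14.992 ≈ 106.658
Since 1.024π²/0.8647² ≈ 13.517 < 14.992, λ₁ < 0.
The n=1 mode grows fastest (−λₙ is largest for n=1) → dominates.
Asymptotic: T ~ c₁ sin(πx/0.8647) e^{1.475t} (exponential growth at rate −λ₁ ≈ 1.475).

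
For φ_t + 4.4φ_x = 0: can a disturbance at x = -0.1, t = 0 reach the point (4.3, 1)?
Yes. The characteristic through (4.3, 1) passes through x = -0.1.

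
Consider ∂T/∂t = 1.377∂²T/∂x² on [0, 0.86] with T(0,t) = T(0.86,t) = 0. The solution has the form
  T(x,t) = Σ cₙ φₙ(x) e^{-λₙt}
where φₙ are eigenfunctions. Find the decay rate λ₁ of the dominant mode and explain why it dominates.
Eigenvalues: λₙ = 1.377n²π²/0.86².
First three modes:
  n=1: λ₁ = 1.377π²/0.86² ≈ 18.375
  n=2: λ₂ = 5.508π²/0.86² ≈ 73.502 (4× faster decay)
  n=3: λ₃ = 12.393π²/0.86² ≈ 165.379 (9× faster decay)
As t → ∞, higher modes decay exponentially faster. The n=1 mode dominates: T ~ c₁ sin(πx/0.86) e^{-λ₁t}.
Decay rate: λ₁ = 1.377π²/0.86² ≈ 18.375.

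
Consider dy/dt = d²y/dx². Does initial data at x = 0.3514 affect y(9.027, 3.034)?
Yes, for any finite x. The heat equation has infinite propagation speed, so all initial data affects all points at any t > 0.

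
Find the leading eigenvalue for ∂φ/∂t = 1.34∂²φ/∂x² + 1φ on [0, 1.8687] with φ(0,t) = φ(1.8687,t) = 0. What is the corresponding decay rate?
Eigenvalues: λₙ = 1.34n²π²/1.8687² - 1.
First three modes:
  n=1: λ₁ = 1.34π²/1.8687² - 1 ≈ 2.787
  n=2: λ₂ = 5.36π²/1.8687² - 1 ≈ 14.149
  n=3: λ₃ = 12.06π²/1.8687² - 1 ≈ 33.085
Since 1.34π²/1.8687² ≈ 3.787 > 1, all λₙ > 0.
The n=1 mode decays slowest → dominates as t → ∞.
Asymptotic: φ ~ c₁ sin(πx/1.8687) e^{-λ₁t} with decay rate λ₁ ≈ 2.787.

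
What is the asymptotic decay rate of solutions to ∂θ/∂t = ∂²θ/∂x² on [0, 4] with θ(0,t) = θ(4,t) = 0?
Eigenvalues: λₙ = n²π²/4².
First three modes:
  n=1: λ₁ = π²/4² ≈ 0.617
  n=2: λ₂ = 4π²/4² ≈ 2.467 (4× faster decay)
  n=3: λ₃ = 9π²/4² ≈ 5.552 (9× faster decay)
As t → ∞, higher modes decay exponentially faster. The n=1 mode dominates: θ ~ c₁ sin(πx/4) e^{-λ₁t}.
Decay rate: λ₁ = π²/4² ≈ 0.617.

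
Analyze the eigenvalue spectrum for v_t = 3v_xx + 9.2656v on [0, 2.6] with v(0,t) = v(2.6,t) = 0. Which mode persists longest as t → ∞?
Eigenvalues: λₙ = 3n²π²/2.6² - 9.2656.
First three modes:
  n=1: λ₁ = 3π²/2.6² - 9.2656 ≈ -4.886
  n=2: λ₂ = 12π²/2.6² - 9.2656 ≈ 8.254
  n=3: λ₃ = 27π²/2.6² - 9.2656 ≈ 30.154
Since 3π²/2.6² ≈ 4.38 < 9.2656, λ₁ < 0.
The n=1 mode grows fastest (−λₙ is largest for n=1) → dominates.
Asymptotic: v ~ c₁ sin(πx/2.6) e^{4.886t} (exponential growth at rate −λ₁ ≈ 4.886).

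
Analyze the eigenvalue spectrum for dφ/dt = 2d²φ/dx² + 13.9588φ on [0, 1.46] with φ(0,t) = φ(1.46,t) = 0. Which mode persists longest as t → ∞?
Eigenvalues: λₙ = 2n²π²/1.46² - 13.9588.
First three modes:
  n=1: λ₁ = 2π²/1.46² - 13.9588 ≈ -4.699
  n=2: λ₂ = 8π²/1.46² - 13.9588 ≈ 23.082
  n=3: λ₃ = 18π²/1.46² - 13.9588 ≈ 69.384
Since 2π²/1.46² ≈ 9.26 < 13.9588, λ₁ < 0.
The n=1 mode grows fastest (−λₙ is largest for n=1) → dominates.
Asymptotic: φ ~ c₁ sin(πx/1.46) e^{4.699t} (exponential growth at rate −λ₁ ≈ 4.699).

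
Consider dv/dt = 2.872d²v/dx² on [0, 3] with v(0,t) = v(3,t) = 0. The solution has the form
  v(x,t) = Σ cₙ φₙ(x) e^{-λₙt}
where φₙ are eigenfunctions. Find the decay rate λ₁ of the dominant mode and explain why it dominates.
Eigenvalues: λₙ = 2.872n²π²/3².
First three modes:
  n=1: λ₁ = 2.872π²/3² ≈ 3.15
  n=2: λ₂ = 11.488π²/3² ≈ 12.598 (4× faster decay)
  n=3: λ₃ = 25.848π²/3² ≈ 28.346 (9× faster decay)
As t → ∞, higher modes decay exponentially faster. The n=1 mode dominates: v ~ c₁ sin(πx/3) e^{-λ₁t}.
Decay rate: λ₁ = 2.872π²/3² ≈ 3.15.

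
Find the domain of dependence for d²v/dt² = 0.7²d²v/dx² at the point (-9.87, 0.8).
Domain of dependence: [-10.43, -9.31]. Signals travel at speed 0.7, so data within |x - -9.87| ≤ 0.7·0.8 = 0.56 can reach the point.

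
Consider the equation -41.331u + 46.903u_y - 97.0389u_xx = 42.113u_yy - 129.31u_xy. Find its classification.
Rewriting in standard form: -97.0389u_xx + 129.31u_xy - 42.113u_yy + 46.903u_y - 41.331u = 0. Hyperbolic. (A = -97.0389, B = 129.31, C = -42.113 gives B² - 4AC = 374.6793172.)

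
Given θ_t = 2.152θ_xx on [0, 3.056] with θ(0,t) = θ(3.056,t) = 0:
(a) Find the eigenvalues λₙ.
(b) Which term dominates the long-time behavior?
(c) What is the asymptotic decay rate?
Eigenvalues: λₙ = 2.152n²π²/3.056².
First three modes:
  n=1: λ₁ = 2.152π²/3.056² ≈ 2.274
  n=2: λ₂ = 8.608π²/3.056² ≈ 9.097 (4× faster decay)
  n=3: λ₃ = 19.368π²/3.056² ≈ 20.468 (9× faster decay)
As t → ∞, higher modes decay exponentially faster. The n=1 mode dominates: θ ~ c₁ sin(πx/3.056) e^{-λ₁t}.
Decay rate: λ₁ = 2.152π²/3.056² ≈ 2.274.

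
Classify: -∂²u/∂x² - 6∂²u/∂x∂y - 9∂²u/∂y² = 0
Parabolic (discriminant = 0).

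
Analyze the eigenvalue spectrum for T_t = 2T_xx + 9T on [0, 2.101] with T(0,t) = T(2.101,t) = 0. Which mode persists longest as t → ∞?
Eigenvalues: λₙ = 2n²π²/2.101² - 9.
First three modes:
  n=1: λ₁ = 2π²/2.101² - 9 ≈ -4.528
  n=2: λ₂ = 8π²/2.101² - 9 ≈ 8.887
  n=3: λ₃ = 18π²/2.101² - 9 ≈ 31.246
Since 2π²/2.101² ≈ 4.472 < 9, λ₁ < 0.
The n=1 mode grows fastest (−λₙ is largest for n=1) → dominates.
Asymptotic: T ~ c₁ sin(πx/2.101) e^{4.528t} (exponential growth at rate −λ₁ ≈ 4.528).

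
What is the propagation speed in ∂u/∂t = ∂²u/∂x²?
Infinite. The heat equation is parabolic, not hyperbolic, so disturbances propagate instantly.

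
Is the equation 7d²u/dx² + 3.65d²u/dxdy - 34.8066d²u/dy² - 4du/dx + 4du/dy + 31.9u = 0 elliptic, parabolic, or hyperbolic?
Computing B² - 4AC with A = 7, B = 3.65, C = -34.8066: discriminant = 987.9073 (positive). Answer: hyperbolic.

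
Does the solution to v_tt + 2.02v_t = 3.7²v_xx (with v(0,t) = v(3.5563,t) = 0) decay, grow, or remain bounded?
v → 0. Damping (γ=2.02) dissipates energy; oscillations decay exponentially.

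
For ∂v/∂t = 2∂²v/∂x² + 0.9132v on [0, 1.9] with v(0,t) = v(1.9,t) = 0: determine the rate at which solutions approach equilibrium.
Eigenvalues: λₙ = 2n²π²/1.9² - 0.9132.
First three modes:
  n=1: λ₁ = 2π²/1.9² - 0.9132 ≈ 4.555
  n=2: λ₂ = 8π²/1.9² - 0.9132 ≈ 20.958
  n=3: λ₃ = 18π²/1.9² - 0.9132 ≈ 48.298
Since 2π²/1.9² ≈ 5.468 > 0.9132, all λₙ > 0.
The n=1 mode decays slowest → dominates as t → ∞.
Asymptotic: v ~ c₁ sin(πx/1.9) e^{-λ₁t} with decay rate λ₁ ≈ 4.555.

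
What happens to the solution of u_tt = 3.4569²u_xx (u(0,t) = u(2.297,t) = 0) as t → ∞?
u oscillates (no decay). Energy is conserved; the solution oscillates indefinitely as standing waves.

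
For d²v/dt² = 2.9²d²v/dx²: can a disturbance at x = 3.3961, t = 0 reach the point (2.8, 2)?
Yes. The domain of dependence is [-3, 8.6], and 3.3961 ∈ [-3, 8.6].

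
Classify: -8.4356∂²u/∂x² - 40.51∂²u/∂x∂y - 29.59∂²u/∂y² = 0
Hyperbolic (discriminant = 642.622484).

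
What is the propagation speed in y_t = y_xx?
Infinite. The heat equation is parabolic, not hyperbolic, so disturbances propagate instantly.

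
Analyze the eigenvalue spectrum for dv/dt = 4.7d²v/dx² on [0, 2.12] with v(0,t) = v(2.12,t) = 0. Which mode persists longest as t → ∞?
Eigenvalues: λₙ = 4.7n²π²/2.12².
First three modes:
  n=1: λ₁ = 4.7π²/2.12² ≈ 10.321
  n=2: λ₂ = 18.8π²/2.12² ≈ 41.284 (4× faster decay)
  n=3: λ₃ = 42.3π²/2.12² ≈ 92.89 (9× faster decay)
As t → ∞, higher modes decay exponentially faster. The n=1 mode dominates: v ~ c₁ sin(πx/2.12) e^{-λ₁t}.
Decay rate: λ₁ = 4.7π²/2.12² ≈ 10.321.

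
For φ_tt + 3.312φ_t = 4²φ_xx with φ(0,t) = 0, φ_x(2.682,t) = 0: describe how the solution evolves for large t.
φ → 0. Damping (γ=3.312) dissipates energy; oscillations decay exponentially.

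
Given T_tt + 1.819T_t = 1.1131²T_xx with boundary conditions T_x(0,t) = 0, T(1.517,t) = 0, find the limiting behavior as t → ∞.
T → 0. Damping (γ=1.819) dissipates energy; oscillations decay exponentially.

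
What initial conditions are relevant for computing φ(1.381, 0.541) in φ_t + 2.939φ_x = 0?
A single point: x = -0.208999. The characteristic through (1.381, 0.541) is x - 2.939t = const, so x = 1.381 - 2.939·0.541 = -0.208999.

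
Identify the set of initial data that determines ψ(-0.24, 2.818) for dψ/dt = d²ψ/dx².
The entire real line. The heat equation has infinite propagation speed: any initial disturbance instantly affects all points (though exponentially small far away).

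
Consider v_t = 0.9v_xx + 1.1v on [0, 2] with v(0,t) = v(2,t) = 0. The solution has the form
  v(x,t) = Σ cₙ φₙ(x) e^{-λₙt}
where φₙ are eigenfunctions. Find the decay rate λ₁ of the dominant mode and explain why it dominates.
Eigenvalues: λₙ = 0.9n²π²/2² - 1.1.
First three modes:
  n=1: λ₁ = 0.9π²/2² - 1.1 ≈ 1.121
  n=2: λ₂ = 3.6π²/2² - 1.1 ≈ 7.783
  n=3: λ₃ = 8.1π²/2² - 1.1 ≈ 18.886
Since 0.9π²/2² ≈ 2.221 > 1.1, all λₙ > 0.
The n=1 mode decays slowest → dominates as t → ∞.
Asymptotic: v ~ c₁ sin(πx/2) e^{-λ₁t} with decay rate λ₁ ≈ 1.121.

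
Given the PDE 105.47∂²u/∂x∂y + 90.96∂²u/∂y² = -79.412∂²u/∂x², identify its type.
Rewriting in standard form: 79.412∂²u/∂x² + 105.47∂²u/∂x∂y + 90.96∂²u/∂y² = 0. The second-order coefficients are A = 79.412, B = 105.47, C = 90.96. Since B² - 4AC = -17769.34118 < 0, this is an elliptic PDE.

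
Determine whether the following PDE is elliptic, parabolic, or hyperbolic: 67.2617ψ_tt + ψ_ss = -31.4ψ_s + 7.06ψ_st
Rewriting in standard form: ψ_ss - 7.06ψ_st + 67.2617ψ_tt + 31.4ψ_s = 0. Coefficients: A = 1, B = -7.06, C = 67.2617. B² - 4AC = -219.2032, which is negative, so the equation is elliptic.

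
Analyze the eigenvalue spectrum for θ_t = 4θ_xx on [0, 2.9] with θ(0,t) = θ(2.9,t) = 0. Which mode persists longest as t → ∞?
Eigenvalues: λₙ = 4n²π²/2.9².
First three modes:
  n=1: λ₁ = 4π²/2.9² ≈ 4.694
  n=2: λ₂ = 16π²/2.9² ≈ 18.777 (4× faster decay)
  n=3: λ₃ = 36π²/2.9² ≈ 42.248 (9× faster decay)
As t → ∞, higher modes decay exponentially faster. The n=1 mode dominates: θ ~ c₁ sin(πx/2.9) e^{-λ₁t}.
Decay rate: λ₁ = 4π²/2.9² ≈ 4.694.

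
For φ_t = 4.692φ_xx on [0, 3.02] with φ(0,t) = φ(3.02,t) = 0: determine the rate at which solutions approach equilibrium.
Eigenvalues: λₙ = 4.692n²π²/3.02².
First three modes:
  n=1: λ₁ = 4.692π²/3.02² ≈ 5.077
  n=2: λ₂ = 18.768π²/3.02² ≈ 20.31 (4× faster decay)
  n=3: λ₃ = 42.228π²/3.02² ≈ 45.697 (9× faster decay)
As t → ∞, higher modes decay exponentially faster. The n=1 mode dominates: φ ~ c₁ sin(πx/3.02) e^{-λ₁t}.
Decay rate: λ₁ = 4.692π²/3.02² ≈ 5.077.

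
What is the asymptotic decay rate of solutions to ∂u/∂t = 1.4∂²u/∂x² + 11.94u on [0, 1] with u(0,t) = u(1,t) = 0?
Eigenvalues: λₙ = 1.4n²π²/1² - 11.94.
First three modes:
  n=1: λ₁ = 1.4π² - 11.94 ≈ 1.877
  n=2: λ₂ = 5.6π² - 11.94 ≈ 43.33
  n=3: λ₃ = 12.6π² - 11.94 ≈ 112.417
Since 1.4π² ≈ 13.817 > 11.94, all λₙ > 0.
The n=1 mode decays slowest → dominates as t → ∞.
Asymptotic: u ~ c₁ sin(πx/1) e^{-λ₁t} with decay rate λ₁ ≈ 1.877.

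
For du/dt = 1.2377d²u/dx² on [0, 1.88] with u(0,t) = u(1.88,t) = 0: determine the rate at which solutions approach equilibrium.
Eigenvalues: λₙ = 1.2377n²π²/1.88².
First three modes:
  n=1: λ₁ = 1.2377π²/1.88² ≈ 3.456
  n=2: λ₂ = 4.9508π²/1.88² ≈ 13.825 (4× faster decay)
  n=3: λ₃ = 11.1393π²/1.88² ≈ 31.106 (9× faster decay)
As t → ∞, higher modes decay exponentially faster. The n=1 mode dominates: u ~ c₁ sin(πx/1.88) e^{-λ₁t}.
Decay rate: λ₁ = 1.2377π²/1.88² ≈ 3.456.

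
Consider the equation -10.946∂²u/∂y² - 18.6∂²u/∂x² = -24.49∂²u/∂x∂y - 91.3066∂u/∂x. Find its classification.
Rewriting in standard form: -18.6∂²u/∂x² + 24.49∂²u/∂x∂y - 10.946∂²u/∂y² + 91.3066∂u/∂x = 0. Elliptic. (A = -18.6, B = 24.49, C = -10.946 gives B² - 4AC = -214.6223.)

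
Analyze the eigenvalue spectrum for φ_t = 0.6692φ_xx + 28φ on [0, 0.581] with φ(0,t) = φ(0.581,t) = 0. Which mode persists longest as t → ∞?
Eigenvalues: λₙ = 0.6692n²π²/0.581² - 28.
First three modes:
  n=1: λ₁ = 0.6692π²/0.581² - 28 ≈ -8.434
  n=2: λ₂ = 2.6768π²/0.581² - 28 ≈ 50.264
  n=3: λ₃ = 6.0228π²/0.581² - 28 ≈ 148.095
Since 0.6692π²/0.581² ≈ 19.566 < 28, λ₁ < 0.
The n=1 mode grows fastest (−λₙ is largest for n=1) → dominates.
Asymptotic: φ ~ c₁ sin(πx/0.581) e^{8.434t} (exponential growth at rate −λ₁ ≈ 8.434).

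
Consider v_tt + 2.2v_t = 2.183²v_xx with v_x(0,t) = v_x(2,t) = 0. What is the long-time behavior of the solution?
As t → ∞, v → constant (steady state). Damping (γ=2.2) dissipates the nonconstant modes; with Neumann BCs the spatial average obeys M''+γM'=0 and tends to a finite limit.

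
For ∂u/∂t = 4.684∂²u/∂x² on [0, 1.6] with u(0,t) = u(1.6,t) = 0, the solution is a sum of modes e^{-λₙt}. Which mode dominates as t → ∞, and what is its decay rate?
Eigenvalues: λₙ = 4.684n²π²/1.6².
First three modes:
  n=1: λ₁ = 4.684π²/1.6² ≈ 18.058
  n=2: λ₂ = 18.736π²/1.6² ≈ 72.233 (4× faster decay)
  n=3: λ₃ = 42.156π²/1.6² ≈ 162.525 (9× faster decay)
As t → ∞, higher modes decay exponentially faster. The n=1 mode dominates: u ~ c₁ sin(πx/1.6) e^{-λ₁t}.
Decay rate: λ₁ = 4.684π²/1.6² ≈ 18.058.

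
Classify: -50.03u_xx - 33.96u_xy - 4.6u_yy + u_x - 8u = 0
Hyperbolic (discriminant = 232.7296).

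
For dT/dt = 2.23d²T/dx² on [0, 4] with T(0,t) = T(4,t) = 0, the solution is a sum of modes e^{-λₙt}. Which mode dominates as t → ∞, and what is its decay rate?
Eigenvalues: λₙ = 2.23n²π²/4².
First three modes:
  n=1: λ₁ = 2.23π²/4² ≈ 1.376
  n=2: λ₂ = 8.92π²/4² ≈ 5.502 (4× faster decay)
  n=3: λ₃ = 20.07π²/4² ≈ 12.38 (9× faster decay)
As t → ∞, higher modes decay exponentially faster. The n=1 mode dominates: T ~ c₁ sin(πx/4) e^{-λ₁t}.
Decay rate: λ₁ = 2.23π²/4² ≈ 1.376.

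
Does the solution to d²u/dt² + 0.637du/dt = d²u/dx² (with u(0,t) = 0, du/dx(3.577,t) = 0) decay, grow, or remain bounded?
u → 0. Damping (γ=0.637) dissipates energy; oscillations decay exponentially.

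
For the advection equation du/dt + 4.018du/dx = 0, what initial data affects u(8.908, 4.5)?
A single point: x = -9.173. The characteristic through (8.908, 4.5) is x - 4.018t = const, so x = 8.908 - 4.018·4.5 = -9.173.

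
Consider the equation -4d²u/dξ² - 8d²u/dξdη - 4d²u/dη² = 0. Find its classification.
Parabolic. (A = -4, B = -8, C = -4 gives B² - 4AC = 0.)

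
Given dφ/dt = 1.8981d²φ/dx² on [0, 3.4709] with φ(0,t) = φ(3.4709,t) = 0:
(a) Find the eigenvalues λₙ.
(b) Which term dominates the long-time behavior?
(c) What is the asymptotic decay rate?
Eigenvalues: λₙ = 1.8981n²π²/3.4709².
First three modes:
  n=1: λ₁ = 1.8981π²/3.4709² ≈ 1.555
  n=2: λ₂ = 7.5924π²/3.4709² ≈ 6.22 (4× faster decay)
  n=3: λ₃ = 17.0829π²/3.4709² ≈ 13.995 (9× faster decay)
As t → ∞, higher modes decay exponentially faster. The n=1 mode dominates: φ ~ c₁ sin(πx/3.4709) e^{-λ₁t}.
Decay rate: λ₁ = 1.8981π²/3.4709² ≈ 1.555.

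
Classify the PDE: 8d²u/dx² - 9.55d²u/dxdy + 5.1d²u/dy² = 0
A = 8, B = -9.55, C = 5.1. Discriminant B² - 4AC = -71.9975. Since -71.9975 < 0, elliptic.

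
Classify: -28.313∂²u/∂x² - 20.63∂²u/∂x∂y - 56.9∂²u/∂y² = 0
Elliptic (discriminant = -6018.4419).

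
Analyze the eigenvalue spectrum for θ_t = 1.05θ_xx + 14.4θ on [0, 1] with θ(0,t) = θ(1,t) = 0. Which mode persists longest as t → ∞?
Eigenvalues: λₙ = 1.05n²π²/1² - 14.4.
First three modes:
  n=1: λ₁ = 1.05π² - 14.4 ≈ -4.037
  n=2: λ₂ = 4.2π² - 14.4 ≈ 27.052
  n=3: λ₃ = 9.45π² - 14.4 ≈ 78.868
Since 1.05π² ≈ 10.363 < 14.4, λ₁ < 0.
The n=1 mode grows fastest (−λₙ is largest for n=1) → dominates.
Asymptotic: θ ~ c₁ sin(πx/1) e^{4.037t} (exponential growth at rate −λ₁ ≈ 4.037).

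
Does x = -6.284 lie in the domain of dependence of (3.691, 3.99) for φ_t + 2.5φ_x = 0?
Yes. The characteristic through (3.691, 3.99) passes through x = -6.284.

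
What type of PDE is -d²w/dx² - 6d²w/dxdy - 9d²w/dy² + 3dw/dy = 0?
With A = -1, B = -6, C = -9, the discriminant is 0. This is a parabolic PDE.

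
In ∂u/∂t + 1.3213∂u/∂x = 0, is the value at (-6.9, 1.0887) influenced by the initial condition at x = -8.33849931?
Yes. The characteristic through (-6.9, 1.0887) passes through x = -8.33849931.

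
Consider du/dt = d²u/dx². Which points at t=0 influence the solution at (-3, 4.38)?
The entire real line. The heat equation has infinite propagation speed: any initial disturbance instantly affects all points (though exponentially small far away).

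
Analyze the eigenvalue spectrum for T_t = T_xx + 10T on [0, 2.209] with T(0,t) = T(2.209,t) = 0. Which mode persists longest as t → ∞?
Eigenvalues: λₙ = n²π²/2.209² - 10.
First three modes:
  n=1: λ₁ = π²/2.209² - 10 ≈ -7.977
  n=2: λ₂ = 4π²/2.209² - 10 ≈ -1.91
  n=3: λ₃ = 9π²/2.209² - 10 ≈ 8.203
Since π²/2.209² ≈ 2.023 < 10, λ₁ < 0.
The n=1 mode grows fastest (−λₙ is largest for n=1) → dominates.
Asymptotic: T ~ c₁ sin(πx/2.209) e^{7.977t} (exponential growth at rate −λ₁ ≈ 7.977).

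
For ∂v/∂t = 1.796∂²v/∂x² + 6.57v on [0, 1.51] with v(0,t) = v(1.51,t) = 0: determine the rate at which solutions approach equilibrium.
Eigenvalues: λₙ = 1.796n²π²/1.51² - 6.57.
First three modes:
  n=1: λ₁ = 1.796π²/1.51² - 6.57 ≈ 1.204
  n=2: λ₂ = 7.184π²/1.51² - 6.57 ≈ 24.527
  n=3: λ₃ = 16.164π²/1.51² - 6.57 ≈ 63.397
Since 1.796π²/1.51² ≈ 7.774 > 6.57, all λₙ > 0.
The n=1 mode decays slowest → dominates as t → ∞.
Asymptotic: v ~ c₁ sin(πx/1.51) e^{-λ₁t} with decay rate λ₁ ≈ 1.204.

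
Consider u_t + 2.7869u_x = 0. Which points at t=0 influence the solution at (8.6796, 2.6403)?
A single point: x = 1.32134793. The characteristic through (8.6796, 2.6403) is x - 2.7869t = const, so x = 8.6796 - 2.7869·2.6403 = 1.32134793.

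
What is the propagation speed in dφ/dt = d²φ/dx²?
Infinite. The heat equation is parabolic, not hyperbolic, so disturbances propagate instantly.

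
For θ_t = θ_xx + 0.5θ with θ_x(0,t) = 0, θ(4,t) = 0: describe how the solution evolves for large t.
θ grows unboundedly. Reaction dominates diffusion (r=0.5 > κπ²/(4L²)≈0.15); solution grows exponentially.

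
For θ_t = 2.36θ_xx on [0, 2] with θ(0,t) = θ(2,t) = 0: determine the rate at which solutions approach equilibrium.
Eigenvalues: λₙ = 2.36n²π²/2².
First three modes:
  n=1: λ₁ = 2.36π²/2² ≈ 5.823
  n=2: λ₂ = 9.44π²/2² ≈ 23.292 (4× faster decay)
  n=3: λ₃ = 21.24π²/2² ≈ 52.408 (9× faster decay)
As t → ∞, higher modes decay exponentially faster. The n=1 mode dominates: θ ~ c₁ sin(πx/2) e^{-λ₁t}.
Decay rate: λ₁ = 2.36π²/2² ≈ 5.823.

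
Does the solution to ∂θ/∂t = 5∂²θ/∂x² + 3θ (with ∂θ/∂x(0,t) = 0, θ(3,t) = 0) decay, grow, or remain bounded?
θ grows unboundedly. Reaction dominates diffusion (r=3 > κπ²/(4L²)≈1.37); solution grows exponentially.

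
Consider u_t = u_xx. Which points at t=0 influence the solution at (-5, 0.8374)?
The entire real line. The heat equation has infinite propagation speed: any initial disturbance instantly affects all points (though exponentially small far away).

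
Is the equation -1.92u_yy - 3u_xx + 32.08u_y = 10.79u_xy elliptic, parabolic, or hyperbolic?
Rewriting in standard form: -3u_xx - 10.79u_xy - 1.92u_yy + 32.08u_y = 0. Computing B² - 4AC with A = -3, B = -10.79, C = -1.92: discriminant = 93.3841 (positive). Answer: hyperbolic.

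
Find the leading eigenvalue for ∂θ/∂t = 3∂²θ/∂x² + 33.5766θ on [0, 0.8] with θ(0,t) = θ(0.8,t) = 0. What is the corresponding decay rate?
Eigenvalues: λₙ = 3n²π²/0.8² - 33.5766.
First three modes:
  n=1: λ₁ = 3π²/0.8² - 33.5766 ≈ 12.687
  n=2: λ₂ = 12π²/0.8² - 33.5766 ≈ 151.478
  n=3: λ₃ = 27π²/0.8² - 33.5766 ≈ 382.797
Since 3π²/0.8² ≈ 46.264 > 33.5766, all λₙ > 0.
The n=1 mode decays slowest → dominates as t → ∞.
Asymptotic: θ ~ c₁ sin(πx/0.8) e^{-λ₁t} with decay rate λ₁ ≈ 12.687.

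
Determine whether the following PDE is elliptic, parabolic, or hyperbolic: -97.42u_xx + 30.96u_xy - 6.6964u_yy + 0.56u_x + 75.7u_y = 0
Coefficients: A = -97.42, B = 30.96, C = -6.6964. B² - 4AC = -1650.931552, which is negative, so the equation is elliptic.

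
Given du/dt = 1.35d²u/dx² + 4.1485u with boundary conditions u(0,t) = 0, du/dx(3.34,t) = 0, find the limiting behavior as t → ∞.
u grows unboundedly. Reaction dominates diffusion (r=4.1485 > κπ²/(4L²)≈0.3); solution grows exponentially.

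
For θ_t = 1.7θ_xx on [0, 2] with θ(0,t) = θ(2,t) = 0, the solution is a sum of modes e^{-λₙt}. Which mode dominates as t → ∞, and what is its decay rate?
Eigenvalues: λₙ = 1.7n²π²/2².
First three modes:
  n=1: λ₁ = 1.7π²/2² ≈ 4.195
  n=2: λ₂ = 6.8π²/2² ≈ 16.778 (4× faster decay)
  n=3: λ₃ = 15.3π²/2² ≈ 37.751 (9× faster decay)
As t → ∞, higher modes decay exponentially faster. The n=1 mode dominates: θ ~ c₁ sin(πx/2) e^{-λ₁t}.
Decay rate: λ₁ = 1.7π²/2² ≈ 4.195.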